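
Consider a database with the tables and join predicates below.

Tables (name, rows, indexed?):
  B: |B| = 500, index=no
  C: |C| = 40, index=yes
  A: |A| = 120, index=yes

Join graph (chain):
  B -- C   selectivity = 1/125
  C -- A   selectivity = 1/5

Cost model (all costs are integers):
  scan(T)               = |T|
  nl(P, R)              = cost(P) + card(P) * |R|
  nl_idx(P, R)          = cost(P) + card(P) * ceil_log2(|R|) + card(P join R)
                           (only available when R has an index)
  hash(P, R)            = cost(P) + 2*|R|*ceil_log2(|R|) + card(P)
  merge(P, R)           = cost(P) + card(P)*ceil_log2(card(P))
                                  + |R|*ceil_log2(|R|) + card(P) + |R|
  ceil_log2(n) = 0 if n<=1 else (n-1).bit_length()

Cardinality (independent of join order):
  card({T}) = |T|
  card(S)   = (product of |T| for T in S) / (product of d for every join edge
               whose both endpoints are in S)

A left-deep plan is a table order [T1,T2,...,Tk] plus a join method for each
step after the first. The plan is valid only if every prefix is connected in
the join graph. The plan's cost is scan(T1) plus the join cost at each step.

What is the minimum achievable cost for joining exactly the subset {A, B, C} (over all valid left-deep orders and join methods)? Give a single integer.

Selinger DP over subsets of {A,B,C}:
  {B}: scan cost=500, card=500
  {C}: scan cost=40, card=40
  {A}: scan cost=120, card=120
  {BC}: card=160; try (C,hash)→1480, (C,nl_idx)→3660, (B,merge)→5320, (C,merge)→5780, (B,hash)→9080, (B,nl)→20040 …(+1); best=1480 via (C,hash)
  {AC}: card=960; try (C,hash)→720, (A,merge)→1280, (A,nl_idx)→1280, (C,merge)→1360, (A,hash)→1760, (C,nl_idx)→1800 …(+2); best=720 via (C,hash)
  {ABC}: card=3840; try (A,hash)→3320, (A,merge)→3880, (A,nl_idx)→6440, (B,hash)→10680, (B,merge)→16280, (A,nl)→20680 …(+1); best=3320 via (A,hash)

3320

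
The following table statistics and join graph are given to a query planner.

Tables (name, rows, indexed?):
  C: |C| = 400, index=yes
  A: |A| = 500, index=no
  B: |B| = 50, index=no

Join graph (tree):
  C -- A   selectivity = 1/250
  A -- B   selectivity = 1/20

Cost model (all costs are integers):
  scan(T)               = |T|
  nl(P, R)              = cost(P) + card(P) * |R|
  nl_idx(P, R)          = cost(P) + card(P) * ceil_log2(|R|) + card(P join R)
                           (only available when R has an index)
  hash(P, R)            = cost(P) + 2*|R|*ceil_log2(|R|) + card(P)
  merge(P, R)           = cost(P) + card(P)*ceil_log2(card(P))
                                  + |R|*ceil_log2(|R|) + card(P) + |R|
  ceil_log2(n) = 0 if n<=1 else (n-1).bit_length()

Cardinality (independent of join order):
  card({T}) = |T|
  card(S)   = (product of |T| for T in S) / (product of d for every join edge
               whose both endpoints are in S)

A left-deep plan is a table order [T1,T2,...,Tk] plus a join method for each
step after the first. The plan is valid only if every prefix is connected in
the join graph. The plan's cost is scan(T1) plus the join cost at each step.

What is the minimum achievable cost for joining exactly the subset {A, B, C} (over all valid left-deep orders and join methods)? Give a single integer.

Selinger DP over subsets of {A,B,C}:
  {C}: scan cost=400, card=400
  {A}: scan cost=500, card=500
  {B}: scan cost=50, card=50
  {AC}: card=800; try (C,nl_idx)→5800, (C,hash)→8200, (A,merge)→9400, (C,merge)→9500, (A,hash)→9800, (A,nl)→200400 …(+1); best=5800 via (C,nl_idx)
  {AB}: card=1250; try (B,hash)→1600, (A,merge)→5400, (B,merge)→5850, (A,hash)→9100, (A,nl)→25050, (B,nl)→25500; best=1600 via (B,hash)
  {ABC}: card=2000; try (B,hash)→7200, (C,hash)→10050, (C,nl_idx)→14850, (B,merge)→14950, (C,merge)→20600, (B,nl)→45800 …(+1); best=7200 via (B,hash)

7200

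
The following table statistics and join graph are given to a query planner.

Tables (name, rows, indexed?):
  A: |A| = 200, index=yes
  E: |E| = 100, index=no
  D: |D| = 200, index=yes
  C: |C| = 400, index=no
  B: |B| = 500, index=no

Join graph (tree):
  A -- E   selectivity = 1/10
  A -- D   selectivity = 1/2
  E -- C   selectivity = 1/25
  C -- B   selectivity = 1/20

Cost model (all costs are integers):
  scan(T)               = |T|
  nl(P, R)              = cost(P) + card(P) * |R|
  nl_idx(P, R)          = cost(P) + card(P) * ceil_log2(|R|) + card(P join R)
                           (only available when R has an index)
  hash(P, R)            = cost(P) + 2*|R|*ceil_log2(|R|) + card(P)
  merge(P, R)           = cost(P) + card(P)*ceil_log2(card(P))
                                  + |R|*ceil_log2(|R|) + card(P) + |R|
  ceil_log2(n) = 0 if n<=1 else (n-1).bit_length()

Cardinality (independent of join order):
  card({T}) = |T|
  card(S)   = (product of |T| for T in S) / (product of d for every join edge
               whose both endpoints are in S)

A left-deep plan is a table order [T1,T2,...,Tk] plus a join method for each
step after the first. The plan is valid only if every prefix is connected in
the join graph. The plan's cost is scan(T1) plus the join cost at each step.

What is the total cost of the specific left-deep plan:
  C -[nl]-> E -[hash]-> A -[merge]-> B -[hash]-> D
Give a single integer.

step 1: scan C: cost=400, card=400
step 2: join E via nl
    card(P join E) = 400*100/(25) = 1600
    cost = 400 + 400*100 = 40400
step 3: join A via hash
    card(P join A) = 1600*200/(10) = 32000
    cost = 40400 + 2*200*8 + 1600 = 45200
step 4: join B via merge
    card(P join B) = 32000*500/(20) = 800000
    cost = 45200 + 32000*15 + 500*9 + 32000 + 500 = 562200
step 5: join D via hash
    card(P join D) = 800000*200/(2) = 80000000
    cost = 562200 + 2*200*8 + 800000 = 1365400

1365400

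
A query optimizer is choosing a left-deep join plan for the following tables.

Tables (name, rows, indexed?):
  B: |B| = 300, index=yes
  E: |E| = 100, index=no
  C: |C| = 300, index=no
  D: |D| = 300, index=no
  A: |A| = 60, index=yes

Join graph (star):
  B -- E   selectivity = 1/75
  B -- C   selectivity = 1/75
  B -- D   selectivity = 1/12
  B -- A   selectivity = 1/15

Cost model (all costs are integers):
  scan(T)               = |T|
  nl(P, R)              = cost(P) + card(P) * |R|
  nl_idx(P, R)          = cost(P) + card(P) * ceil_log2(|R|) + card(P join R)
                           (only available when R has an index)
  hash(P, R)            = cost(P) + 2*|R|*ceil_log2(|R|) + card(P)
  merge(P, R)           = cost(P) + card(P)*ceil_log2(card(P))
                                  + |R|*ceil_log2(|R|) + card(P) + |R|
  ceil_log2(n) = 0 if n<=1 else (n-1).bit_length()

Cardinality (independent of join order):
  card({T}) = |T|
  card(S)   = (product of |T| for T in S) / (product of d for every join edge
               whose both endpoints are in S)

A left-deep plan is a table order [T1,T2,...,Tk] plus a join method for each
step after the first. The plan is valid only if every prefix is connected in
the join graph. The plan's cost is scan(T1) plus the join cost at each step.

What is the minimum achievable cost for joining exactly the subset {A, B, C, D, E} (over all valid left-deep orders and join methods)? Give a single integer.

Selinger DP over subsets of {A,B,C,D,E}:
  {B}: scan cost=300, card=300
  {E}: scan cost=100, card=100
  {C}: scan cost=300, card=300
  {D}: scan cost=300, card=300
  {A}: scan cost=60, card=60
  {BE}: card=400; try (B,nl_idx)→1400, (E,hash)→2000, (B,merge)→3900, (E,merge)→4100, (B,hash)→5600, (B,nl)→30100 …(+1); best=1400 via (B,nl_idx)
  {BC}: card=1200; try (B,nl_idx)→4200, (C,hash)→6000, (B,hash)→6000, (C,merge)→6300, (B,merge)→6300, (C,nl)→90300 …(+1); best=4200 via (B,nl_idx)
  {BD}: card=7500; try (D,hash)→6000, (B,hash)→6000, (D,merge)→6300, (B,merge)→6300, (B,nl_idx)→10500, (D,nl)→90300 …(+1); best=6000 via (D,hash)
  {AB}: card=1200; try (A,hash)→1320, (B,nl_idx)→1800, (A,nl_idx)→3300, (B,merge)→3480, (A,merge)→3720, (B,hash)→5520 …(+2); best=1320 via (A,hash)
  {BCE}: card=1600; try (E,hash)→6800, (C,hash)→7200, (C,merge)→8400, (E,merge)→19400, (C,nl)→121400, (E,nl)→124200; best=6800 via (E,hash)
  {BDE}: card=10000; try (D,hash)→7200, (D,merge)→8400, (E,hash)→14900, (E,merge)→111800, (D,nl)→121400, (E,nl)→756000; best=7200 via (D,hash)
  {ABE}: card=1600; try (A,hash)→2520, (E,hash)→3920, (A,nl_idx)→5400, (A,merge)→5820, (E,merge)→16520, (A,nl)→25400 …(+1); best=2520 via (A,hash)
  {BCD}: card=30000; try (D,hash)→10800, (C,hash)→18900, (D,merge)→21600, (C,merge)→114000, (D,nl)→364200, (C,nl)→2256000; best=10800 via (D,hash)
  {ABC}: card=4800; try (A,hash)→6120, (C,hash)→7920, (A,nl_idx)→16200, (C,merge)→18720, (A,merge)→19020, (A,nl)→76200 …(+1); best=6120 via (A,hash)
  {ABD}: card=30000; try (D,hash)→7920, (A,hash)→14220, (D,merge)→18720, (A,nl_idx)→81000, (A,merge)→111420, (D,nl)→361320 …(+1); best=7920 via (D,hash)
  {BCDE}: card=40000; try (D,hash)→13800, (C,hash)→22600, (D,merge)→29000, (E,hash)→42200, (C,merge)→160200, (D,nl)→486800 …(+3); best=13800 via (D,hash)
  {ABCE}: card=6400; try (A,hash)→9120, (C,hash)→9520, (E,hash)→12320, (A,nl_idx)→22800, (C,merge)→24720, (A,merge)→26420 …(+4); best=9120 via (A,hash)
  {ABDE}: card=40000; try (D,hash)→9520, (A,hash)→17920, (D,merge)→24720, (E,hash)→39320, (A,nl_idx)→107200, (A,merge)→157620 …(+4); best=9520 via (D,hash)
  {ABCD}: card=120000; try (D,hash)→16320, (A,hash)→41520, (C,hash)→43320, (D,merge)→76320, (A,nl_idx)→310800, (C,merge)→490920 …(+4); best=16320 via (D,hash)
  {ABCDE}: card=160000; try (D,hash)→20920, (A,hash)→54520, (C,hash)→54920, (D,merge)→101720, (E,hash)→137720, (A,nl_idx)→413800 …(+7); best=20920 via (D,hash)

20920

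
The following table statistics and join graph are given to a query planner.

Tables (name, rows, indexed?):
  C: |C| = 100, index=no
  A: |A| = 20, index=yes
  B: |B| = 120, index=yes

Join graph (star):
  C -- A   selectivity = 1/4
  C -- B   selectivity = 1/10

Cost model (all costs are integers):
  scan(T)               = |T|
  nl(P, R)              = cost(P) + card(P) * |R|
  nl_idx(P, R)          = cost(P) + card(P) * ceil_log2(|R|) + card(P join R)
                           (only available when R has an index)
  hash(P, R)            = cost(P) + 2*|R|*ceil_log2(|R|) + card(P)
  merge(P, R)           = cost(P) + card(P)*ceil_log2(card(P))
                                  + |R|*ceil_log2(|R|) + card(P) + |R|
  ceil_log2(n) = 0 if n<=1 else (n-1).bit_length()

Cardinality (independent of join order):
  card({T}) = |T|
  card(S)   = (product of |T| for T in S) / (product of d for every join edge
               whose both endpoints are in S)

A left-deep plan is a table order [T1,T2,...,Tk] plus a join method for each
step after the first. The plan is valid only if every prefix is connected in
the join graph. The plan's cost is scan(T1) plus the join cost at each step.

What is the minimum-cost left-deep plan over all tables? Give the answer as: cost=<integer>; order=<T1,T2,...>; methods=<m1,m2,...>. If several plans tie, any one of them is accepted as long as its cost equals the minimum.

Selinger DP (subsets sized 1..n):
  {C}: scan cost=100, card=100
  {A}: scan cost=20, card=20
  {B}: scan cost=120, card=120
  {AC}: card=500; try (A,hash)→400, (C,merge)→940, (A,merge)→1020, (A,nl_idx)→1100, (C,hash)→1440, (C,nl)→2020 …(+1); best=400 via (A,hash)
  {BC}: card=1200; try (C,hash)→1640, (B,merge)→1860, (C,merge)→1880, (B,hash)→1880, (B,nl_idx)→2000, (B,nl)→12100 …(+1); best=1640 via (C,hash)
  {ABC}: card=6000; try (B,hash)→2580, (A,hash)→3040, (B,merge)→6360, (B,nl_idx)→9900, (A,nl_idx)→13640, (A,merge)→16160 …(+2); best=2580 via (B,hash)

cost=2580; order=C,A,B; methods=hash,hash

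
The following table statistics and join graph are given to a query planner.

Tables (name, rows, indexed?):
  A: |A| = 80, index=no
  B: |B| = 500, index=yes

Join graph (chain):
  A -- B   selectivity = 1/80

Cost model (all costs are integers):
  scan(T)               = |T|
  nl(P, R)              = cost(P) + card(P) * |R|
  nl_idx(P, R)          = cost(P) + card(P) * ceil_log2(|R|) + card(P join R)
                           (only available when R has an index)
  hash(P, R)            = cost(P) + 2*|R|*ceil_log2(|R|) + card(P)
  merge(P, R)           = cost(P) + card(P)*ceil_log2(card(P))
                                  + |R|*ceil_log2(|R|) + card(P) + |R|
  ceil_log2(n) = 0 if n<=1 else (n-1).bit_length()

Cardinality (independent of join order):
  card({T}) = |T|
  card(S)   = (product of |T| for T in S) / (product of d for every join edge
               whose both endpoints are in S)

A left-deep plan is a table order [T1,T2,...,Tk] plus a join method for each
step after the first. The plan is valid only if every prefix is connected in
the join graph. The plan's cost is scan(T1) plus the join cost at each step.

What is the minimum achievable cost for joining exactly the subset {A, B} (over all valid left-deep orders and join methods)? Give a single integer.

Selinger DP over subsets of {A,B}:
  {A}: scan cost=80, card=80
  {B}: scan cost=500, card=500
  {AB}: card=500; try (B,nl_idx)→1300, (A,hash)→2120, (B,merge)→5720, (A,merge)→6140, (B,hash)→9160, (B,nl)→40080 …(+1); best=1300 via (B,nl_idx)

1300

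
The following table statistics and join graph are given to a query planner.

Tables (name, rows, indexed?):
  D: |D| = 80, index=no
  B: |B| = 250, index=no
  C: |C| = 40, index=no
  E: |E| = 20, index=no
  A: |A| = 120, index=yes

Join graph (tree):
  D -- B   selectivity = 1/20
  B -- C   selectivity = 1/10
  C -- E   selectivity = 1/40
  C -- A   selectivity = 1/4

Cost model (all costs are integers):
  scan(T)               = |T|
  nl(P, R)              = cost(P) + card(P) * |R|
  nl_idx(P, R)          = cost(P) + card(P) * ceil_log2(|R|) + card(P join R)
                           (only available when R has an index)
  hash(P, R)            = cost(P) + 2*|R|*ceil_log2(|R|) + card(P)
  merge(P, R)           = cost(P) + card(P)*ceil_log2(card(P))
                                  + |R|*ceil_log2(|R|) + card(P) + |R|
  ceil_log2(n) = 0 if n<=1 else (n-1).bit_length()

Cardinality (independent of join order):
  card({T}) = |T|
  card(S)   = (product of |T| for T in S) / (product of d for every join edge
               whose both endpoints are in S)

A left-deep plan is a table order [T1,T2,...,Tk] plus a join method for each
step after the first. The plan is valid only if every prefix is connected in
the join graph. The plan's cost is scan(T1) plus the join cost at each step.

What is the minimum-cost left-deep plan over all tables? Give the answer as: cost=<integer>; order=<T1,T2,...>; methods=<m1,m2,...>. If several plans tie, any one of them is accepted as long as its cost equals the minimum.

Selinger DP (subsets sized 1..n):
  {D}: scan cost=80, card=80
  {B}: scan cost=250, card=250
  {C}: scan cost=40, card=40
  {E}: scan cost=20, card=20
  {A}: scan cost=120, card=120
  {BD}: card=1000; try (D,hash)→1620, (B,merge)→2970, (D,merge)→3140, (B,hash)→4160, (B,nl)→20080, (D,nl)→20250; best=1620 via (D,hash)
  {BC}: card=1000; try (C,hash)→980, (B,merge)→2570, (C,merge)→2780, (B,hash)→4080, (B,nl)→10040, (C,nl)→10250; best=980 via (C,hash)
  {CE}: card=20; try (E,hash)→280, (C,merge)→420, (E,merge)→440, (C,hash)→520, (C,nl)→820, (E,nl)→840; best=280 via (E,hash)
  {AC}: card=1200; try (C,hash)→720, (A,merge)→1280, (C,merge)→1360, (A,nl_idx)→1520, (A,hash)→1760, (A,nl)→4840 …(+1); best=720 via (C,hash)
  {BCD}: card=4000; try (D,hash)→3100, (C,hash)→3100, (D,merge)→12620, (C,merge)→12900, (C,nl)→41620, (D,nl)→80980; best=3100 via (D,hash)
  {BCE}: card=500; try (E,hash)→2180, (B,merge)→2650, (B,hash)→4300, (B,nl)→5280, (E,merge)→12100, (E,nl)→20980; best=2180 via (E,hash)
  {ABC}: card=30000; try (A,hash)→3660, (B,hash)→5920, (A,merge)→12940, (B,merge)→17370, (A,nl_idx)→37980, (A,nl)→120980 …(+1); best=3660 via (A,hash)
  {ACE}: card=600; try (A,nl_idx)→1020, (A,merge)→1360, (A,hash)→1980, (E,hash)→2120, (A,nl)→2680, (E,merge)→15240 …(+1); best=1020 via (A,nl_idx)
  {BCDE}: card=2000; try (D,hash)→3800, (E,hash)→7300, (D,merge)→7820, (D,nl)→42180, (E,merge)→55220, (E,nl)→83100; best=3800 via (D,hash)
  {ABCD}: card=120000; try (A,hash)→8780, (D,hash)→34780, (A,merge)→56060, (A,nl_idx)→151100, (A,nl)→483100, (D,merge)→484300 …(+1); best=8780 via (A,hash)
  {ABCE}: card=15000; try (A,hash)→4360, (B,hash)→5620, (A,merge)→8140, (B,merge)→9870, (A,nl_idx)→20680, (E,hash)→33860 …(+4); best=4360 via (A,hash)
  {ABCDE}: card=60000; try (A,hash)→7480, (D,hash)→20480, (A,merge)→28760, (A,nl_idx)→77800, (E,hash)→128980, (D,merge)→230000 …(+4); best=7480 via (A,hash)

cost=7480; order=B,C,E,D,A; methods=hash,hash,hash,hash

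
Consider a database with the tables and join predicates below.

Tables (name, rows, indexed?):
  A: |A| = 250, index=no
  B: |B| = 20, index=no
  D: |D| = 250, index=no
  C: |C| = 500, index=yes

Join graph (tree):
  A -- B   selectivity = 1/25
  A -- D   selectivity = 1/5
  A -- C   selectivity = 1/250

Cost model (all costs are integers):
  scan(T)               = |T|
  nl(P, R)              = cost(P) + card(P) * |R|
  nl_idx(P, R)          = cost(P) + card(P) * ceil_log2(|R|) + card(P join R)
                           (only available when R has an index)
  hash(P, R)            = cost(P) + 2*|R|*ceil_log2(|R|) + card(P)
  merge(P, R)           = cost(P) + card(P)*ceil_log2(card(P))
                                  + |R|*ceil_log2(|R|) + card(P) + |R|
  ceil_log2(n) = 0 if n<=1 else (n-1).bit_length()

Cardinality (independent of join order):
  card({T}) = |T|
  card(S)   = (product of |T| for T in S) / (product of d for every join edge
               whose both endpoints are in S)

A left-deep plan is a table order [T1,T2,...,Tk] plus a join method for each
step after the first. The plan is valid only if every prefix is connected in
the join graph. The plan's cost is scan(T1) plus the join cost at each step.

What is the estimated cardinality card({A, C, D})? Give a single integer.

25000

Tables in S: A(250), C(500), D(250)
Edges inside S: A-D(d=5), A-C(d=250)
numerator = 250 * 500 * 250 = 31250000
denominator = 5 * 250 = 1250
card(S) = 31250000 / 1250 = 25000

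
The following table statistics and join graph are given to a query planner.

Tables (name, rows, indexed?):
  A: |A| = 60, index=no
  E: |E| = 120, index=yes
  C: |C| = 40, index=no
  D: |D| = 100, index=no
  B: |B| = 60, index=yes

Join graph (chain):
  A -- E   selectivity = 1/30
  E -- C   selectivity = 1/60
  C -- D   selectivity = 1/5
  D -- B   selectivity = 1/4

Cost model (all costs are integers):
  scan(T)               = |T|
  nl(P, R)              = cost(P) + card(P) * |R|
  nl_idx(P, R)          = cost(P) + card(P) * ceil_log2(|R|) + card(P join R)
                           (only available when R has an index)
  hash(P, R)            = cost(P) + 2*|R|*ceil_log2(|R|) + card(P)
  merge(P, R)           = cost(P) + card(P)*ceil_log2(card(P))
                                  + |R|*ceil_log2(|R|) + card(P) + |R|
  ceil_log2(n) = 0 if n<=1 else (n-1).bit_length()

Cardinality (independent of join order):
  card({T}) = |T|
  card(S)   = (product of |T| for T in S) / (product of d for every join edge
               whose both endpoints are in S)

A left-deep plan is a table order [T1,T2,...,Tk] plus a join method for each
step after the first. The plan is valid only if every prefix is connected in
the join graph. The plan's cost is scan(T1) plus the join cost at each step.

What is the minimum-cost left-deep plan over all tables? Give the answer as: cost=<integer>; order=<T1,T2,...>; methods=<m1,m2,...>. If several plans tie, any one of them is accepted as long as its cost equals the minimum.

cost=6680; order=C,E,A,D,B; methods=nl_idx,hash,hash,hash

Selinger DP (subsets sized 1..n):
  {A}: scan cost=60, card=60
  {E}: scan cost=120, card=120
  {C}: scan cost=40, card=40
  {D}: scan cost=100, card=100
  {B}: scan cost=60, card=60
  {AE}: card=240; try (E,nl_idx)→720, (A,hash)→960, (E,merge)→1440, (A,merge)→1500, (E,hash)→1800, (E,nl)→7260 …(+1); best=720 via (E,nl_idx)
  {CE}: card=80; try (E,nl_idx)→400, (C,hash)→720, (E,merge)→1280, (C,merge)→1360, (E,hash)→1760, (E,nl)→4840 …(+1); best=400 via (E,nl_idx)
  {CD}: card=800; try (C,hash)→680, (D,merge)→1120, (C,merge)→1180, (D,hash)→1480, (D,nl)→4040, (C,nl)→4100; best=680 via (C,hash)
  {BD}: card=1500; try (B,hash)→920, (D,merge)→1280, (B,merge)→1320, (D,hash)→1520, (B,nl_idx)→2200, (D,nl)→6060 …(+1); best=920 via (B,hash)
  {ACE}: card=160; try (A,hash)→1200, (C,hash)→1440, (A,merge)→1460, (C,merge)→3160, (A,nl)→5200, (C,nl)→10320; best=1200 via (A,hash)
  {CDE}: card=1600; try (D,merge)→1840, (D,hash)→1880, (E,hash)→3160, (E,nl_idx)→7880, (D,nl)→8400, (E,merge)→10440 …(+1); best=1840 via (D,merge)
  {BCD}: card=12000; try (B,hash)→2200, (C,hash)→2900, (B,merge)→9900, (B,nl_idx)→17480, (C,merge)→19200, (B,nl)→48680 …(+1); best=2200 via (B,hash)
  {ACDE}: card=3200; try (D,hash)→2760, (D,merge)→3440, (A,hash)→4160, (D,nl)→17200, (A,merge)→21460, (A,nl)→97840; best=2760 via (D,hash)
  {BCDE}: card=24000; try (B,hash)→4160, (E,hash)→15880, (B,merge)→21460, (B,nl_idx)→35440, (B,nl)→97840, (E,nl_idx)→110200 …(+2); best=4160 via (B,hash)
  {ABCDE}: card=48000; try (B,hash)→6680, (A,hash)→28880, (B,merge)→44780, (B,nl_idx)→69960, (B,nl)→194760, (A,merge)→388580 …(+1); best=6680 via (B,hash)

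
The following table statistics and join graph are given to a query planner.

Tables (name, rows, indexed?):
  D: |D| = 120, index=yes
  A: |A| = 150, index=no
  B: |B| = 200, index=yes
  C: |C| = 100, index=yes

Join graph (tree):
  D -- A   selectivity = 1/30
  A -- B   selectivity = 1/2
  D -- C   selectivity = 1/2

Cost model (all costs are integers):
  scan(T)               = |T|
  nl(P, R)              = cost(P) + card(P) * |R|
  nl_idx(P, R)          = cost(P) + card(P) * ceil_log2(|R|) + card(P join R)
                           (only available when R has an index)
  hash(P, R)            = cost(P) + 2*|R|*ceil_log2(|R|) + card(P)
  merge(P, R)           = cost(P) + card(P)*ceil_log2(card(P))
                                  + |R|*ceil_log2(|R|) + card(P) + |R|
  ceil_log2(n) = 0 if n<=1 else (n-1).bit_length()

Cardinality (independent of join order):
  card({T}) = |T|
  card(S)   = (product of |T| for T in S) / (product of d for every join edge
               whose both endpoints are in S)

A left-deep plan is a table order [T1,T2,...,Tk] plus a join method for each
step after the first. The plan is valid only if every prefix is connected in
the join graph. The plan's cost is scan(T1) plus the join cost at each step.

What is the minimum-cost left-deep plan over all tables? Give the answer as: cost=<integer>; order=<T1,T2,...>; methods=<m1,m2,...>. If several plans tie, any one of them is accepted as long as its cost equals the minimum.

cost=37000; order=A,D,C,B; methods=nl_idx,hash,hash

Selinger DP (subsets sized 1..n):
  {D}: scan cost=120, card=120
  {A}: scan cost=150, card=150
  {B}: scan cost=200, card=200
  {C}: scan cost=100, card=100
  {AD}: card=600; try (D,nl_idx)→1800, (D,hash)→1980, (A,merge)→2430, (D,merge)→2460, (A,hash)→2640, (A,nl)→18120 …(+1); best=1800 via (D,nl_idx)
  {CD}: card=6000; try (C,hash)→1640, (D,merge)→1860, (D,hash)→1880, (C,merge)→1880, (D,nl_idx)→6800, (C,nl_idx)→6960 …(+2); best=1640 via (C,hash)
  {AB}: card=15000; try (A,hash)→2800, (B,merge)→3300, (A,merge)→3350, (B,hash)→3500, (B,nl_idx)→16350, (B,nl)→30150 …(+1); best=2800 via (A,hash)
  {ABD}: card=60000; try (B,hash)→5600, (B,merge)→10200, (D,hash)→19480, (B,nl_idx)→66600, (B,nl)→121800, (D,nl_idx)→167800 …(+2); best=5600 via (B,hash)
  {ACD}: card=30000; try (C,hash)→3800, (C,merge)→9200, (A,hash)→10040, (C,nl_idx)→36000, (C,nl)→61800, (A,merge)→86990 …(+1); best=3800 via (C,hash)
  {ABCD}: card=3000000; try (B,hash)→37000, (C,hash)→67000, (B,merge)→485600, (C,merge)→1026400, (B,nl_idx)→3243800, (C,nl_idx)→3425600 …(+2); best=37000 via (B,hash)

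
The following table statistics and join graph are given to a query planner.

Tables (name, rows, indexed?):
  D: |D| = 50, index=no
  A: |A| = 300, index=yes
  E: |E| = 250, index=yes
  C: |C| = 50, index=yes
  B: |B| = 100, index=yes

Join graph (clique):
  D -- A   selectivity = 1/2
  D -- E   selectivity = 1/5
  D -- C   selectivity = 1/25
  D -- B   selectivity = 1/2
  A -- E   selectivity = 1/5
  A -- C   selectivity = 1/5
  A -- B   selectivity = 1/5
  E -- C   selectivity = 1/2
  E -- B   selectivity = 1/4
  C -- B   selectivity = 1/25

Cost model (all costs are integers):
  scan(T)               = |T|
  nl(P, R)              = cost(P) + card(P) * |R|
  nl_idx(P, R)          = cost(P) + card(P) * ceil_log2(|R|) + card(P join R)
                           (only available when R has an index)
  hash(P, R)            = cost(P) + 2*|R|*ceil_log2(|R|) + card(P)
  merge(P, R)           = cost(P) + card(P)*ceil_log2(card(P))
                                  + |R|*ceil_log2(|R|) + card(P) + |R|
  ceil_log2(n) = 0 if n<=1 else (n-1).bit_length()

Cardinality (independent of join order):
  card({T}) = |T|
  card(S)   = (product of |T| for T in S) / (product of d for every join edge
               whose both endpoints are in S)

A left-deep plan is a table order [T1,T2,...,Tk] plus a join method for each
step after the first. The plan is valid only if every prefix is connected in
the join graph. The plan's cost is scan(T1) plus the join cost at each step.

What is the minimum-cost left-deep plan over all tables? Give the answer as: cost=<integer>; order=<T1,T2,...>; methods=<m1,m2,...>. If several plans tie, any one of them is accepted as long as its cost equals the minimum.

Selinger DP (subsets sized 1..n):
  {D}: scan cost=50, card=50
  {A}: scan cost=300, card=300
  {E}: scan cost=250, card=250
  {C}: scan cost=50, card=50
  {B}: scan cost=100, card=100
  {AD}: card=7500; try (D,hash)→1200, (A,merge)→3400, (D,merge)→3650, (A,hash)→5500, (A,nl_idx)→8000, (A,nl)→15050 …(+1); best=1200 via (D,hash)
  {DE}: card=2500; try (D,hash)→1100, (E,merge)→2650, (D,merge)→2850, (E,nl_idx)→2950, (E,hash)→4100, (E,nl)→12550 …(+1); best=1100 via (D,hash)
  {CD}: card=100; try (C,nl_idx)→450, (D,hash)→700, (C,hash)→700, (D,merge)→750, (C,merge)→750, (D,nl)→2550 …(+1); best=450 via (C,nl_idx)
  {BD}: card=2500; try (D,hash)→800, (B,merge)→1200, (D,merge)→1250, (B,hash)→1500, (B,nl_idx)→2900, (B,nl)→5050 …(+1); best=800 via (D,hash)
  {AE}: card=15000; try (E,hash)→4600, (A,merge)→5500, (E,merge)→5550, (A,hash)→5900, (A,nl_idx)→17500, (E,nl_idx)→17700 …(+2); best=4600 via (E,hash)
  {AC}: card=3000; try (C,hash)→1200, (A,merge)→3400, (A,nl_idx)→3500, (C,merge)→3650, (C,nl_idx)→5100, (A,hash)→5500 …(+2); best=1200 via (C,hash)
  {AB}: card=6000; try (B,hash)→2000, (A,merge)→3900, (B,merge)→4100, (A,hash)→5600, (A,nl_idx)→7000, (B,nl_idx)→8400 …(+2); best=2000 via (B,hash)
  {CE}: card=6250; try (C,hash)→1100, (E,merge)→2650, (C,merge)→2850, (E,hash)→4100, (E,nl_idx)→6700, (C,nl_idx)→8000 …(+2); best=1100 via (C,hash)
  {BE}: card=6250; try (B,hash)→1900, (E,merge)→3150, (B,merge)→3300, (E,hash)→4200, (E,nl_idx)→7150, (B,nl_idx)→8250 …(+2); best=1900 via (B,hash)
  {BC}: card=200; try (B,nl_idx)→600, (C,hash)→800, (C,nl_idx)→900, (B,merge)→1200, (C,merge)→1250, (B,hash)→1500 …(+2); best=600 via (B,nl_idx)
  {ADE}: card=75000; try (A,hash)→9000, (E,hash)→12700, (D,hash)→20200, (A,merge)→36600, (A,nl_idx)→98600, (E,merge)→108450 …(+5); best=9000 via (A,hash)
  {ACD}: card=3000; try (A,merge)→4250, (A,nl_idx)→4350, (D,hash)→4800, (A,hash)→5950, (C,hash)→9300, (A,nl)→30450 …(+5); best=4250 via (A,merge)
  {ABD}: card=75000; try (D,hash)→8600, (A,hash)→8700, (B,hash)→10100, (A,merge)→36300, (D,merge)→86350, (A,nl_idx)→98300 …(+5); best=8600 via (D,hash)
  {CDE}: card=2500; try (E,merge)→3500, (E,nl_idx)→3750, (C,hash)→4200, (E,hash)→4550, (D,hash)→7950, (C,nl_idx)→18600 …(+5); best=3500 via (E,merge)
  {BDE}: card=31250; try (B,hash)→5000, (E,hash)→7300, (D,hash)→8750, (B,merge)→34400, (E,merge)→35550, (B,nl_idx)→49850 …(+5); best=5000 via (B,hash)
  {BCD}: card=200; try (B,nl_idx)→1350, (D,hash)→1400, (B,hash)→1950, (B,merge)→2050, (D,merge)→2750, (C,hash)→3900 …(+5); best=1350 via (B,nl_idx)
  {ACE}: card=75000; try (E,hash)→8200, (A,hash)→12750, (C,hash)→20200, (E,merge)→42450, (A,merge)→91600, (E,nl_idx)→100200 …(+6); best=8200 via (E,hash)
  {ABE}: card=75000; try (E,hash)→12000, (A,hash)→13550, (B,hash)→21000, (E,merge)→88250, (A,merge)→92400, (E,nl_idx)→125000 …(+6); best=12000 via (E,hash)
  {ABC}: card=2400; try (A,nl_idx)→4800, (A,merge)→5400, (B,hash)→5600, (A,hash)→6200, (C,hash)→8600, (B,nl_idx)→24600 …(+6); best=4800 via (A,nl_idx)
  {BCE}: card=6250; try (E,merge)→4650, (E,hash)→4800, (E,nl_idx)→8450, (C,hash)→8750, (B,hash)→8750, (C,nl_idx)→45650 …(+6); best=4650 via (E,merge)
  {ACDE}: card=15000; try (E,hash)→11250, (A,hash)→11400, (A,merge)→39000, (A,nl_idx)→41000, (E,nl_idx)→43250, (E,merge)→45500 …(+9); best=11250 via (E,hash)
  {ABDE}: card=187500; try (A,hash)→41650, (B,hash)→85400, (E,hash)→87600, (D,hash)→87600, (A,nl_idx)→473750, (A,merge)→508000 …(+9); best=41650 via (A,hash)
  {ABCD}: card=1200; try (A,nl_idx)→4350, (A,merge)→6150, (A,hash)→6950, (D,hash)→7800, (B,hash)→8650, (B,nl_idx)→26450 …(+9); best=4350 via (A,nl_idx)
  {BCDE}: card=1250; try (E,nl_idx)→4200, (E,merge)→5400, (E,hash)→5550, (B,hash)→7400, (D,hash)→11500, (B,nl_idx)→22250 …(+9); best=4200 via (E,nl_idx)
  {ABCE}: card=15000; try (E,hash)→11200, (A,hash)→16300, (E,merge)→38250, (E,nl_idx)→39000, (A,nl_idx)→75900, (B,hash)→84600 …(+10); best=11200 via (E,hash)
  {ABCDE}: card=1500; try (E,hash)→9550, (A,hash)→10850, (E,nl_idx)→15450, (A,nl_idx)→16950, (E,merge)→21000, (A,merge)→22200 …(+13); best=9550 via (E,hash)

cost=9550; order=D,C,B,A,E; methods=nl_idx,nl_idx,nl_idx,hash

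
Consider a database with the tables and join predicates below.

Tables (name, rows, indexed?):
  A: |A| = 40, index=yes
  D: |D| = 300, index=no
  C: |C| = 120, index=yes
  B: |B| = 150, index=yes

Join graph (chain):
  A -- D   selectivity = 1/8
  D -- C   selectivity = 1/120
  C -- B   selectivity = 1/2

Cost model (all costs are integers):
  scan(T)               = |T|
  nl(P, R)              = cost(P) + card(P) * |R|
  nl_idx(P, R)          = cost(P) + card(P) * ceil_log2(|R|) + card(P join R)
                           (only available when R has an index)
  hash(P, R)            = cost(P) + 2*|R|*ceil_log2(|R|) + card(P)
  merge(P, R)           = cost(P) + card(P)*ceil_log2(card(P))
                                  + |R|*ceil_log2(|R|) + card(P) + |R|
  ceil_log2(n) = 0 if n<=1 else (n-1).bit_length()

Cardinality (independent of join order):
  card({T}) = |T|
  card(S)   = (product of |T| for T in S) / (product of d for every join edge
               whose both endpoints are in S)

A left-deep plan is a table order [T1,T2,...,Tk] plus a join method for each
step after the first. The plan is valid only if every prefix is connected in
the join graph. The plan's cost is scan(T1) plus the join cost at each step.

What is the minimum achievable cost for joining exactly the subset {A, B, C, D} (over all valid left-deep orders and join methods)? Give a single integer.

6960

Selinger DP over subsets of {A,B,C,D}:
  {A}: scan cost=40, card=40
  {D}: scan cost=300, card=300
  {C}: scan cost=120, card=120
  {B}: scan cost=150, card=150
  {AD}: card=1500; try (A,hash)→1080, (D,merge)→3320, (A,merge)→3580, (A,nl_idx)→3600, (D,hash)→5480, (D,nl)→12040 …(+1); best=1080 via (A,hash)
  {CD}: card=300; try (C,hash)→2280, (C,nl_idx)→2700, (D,merge)→4080, (C,merge)→4260, (D,hash)→5640, (D,nl)→36120 …(+1); best=2280 via (C,hash)
  {BC}: card=9000; try (C,hash)→1980, (B,merge)→2430, (C,merge)→2460, (B,hash)→2640, (B,nl_idx)→10080, (C,nl_idx)→10200 …(+2); best=1980 via (C,hash)
  {ACD}: card=1500; try (A,hash)→3060, (C,hash)→4260, (A,merge)→5560, (A,nl_idx)→5580, (C,nl_idx)→13080, (A,nl)→14280 …(+2); best=3060 via (A,hash)
  {BCD}: card=22500; try (B,hash)→4980, (B,merge)→6630, (D,hash)→16380, (B,nl_idx)→27180, (B,nl)→47280, (D,merge)→139980 …(+1); best=4980 via (B,hash)
  {ABCD}: card=112500; try (B,hash)→6960, (B,merge)→22410, (A,hash)→27960, (B,nl_idx)→127560, (B,nl)→228060, (A,nl_idx)→252480 …(+2); best=6960 via (B,hash)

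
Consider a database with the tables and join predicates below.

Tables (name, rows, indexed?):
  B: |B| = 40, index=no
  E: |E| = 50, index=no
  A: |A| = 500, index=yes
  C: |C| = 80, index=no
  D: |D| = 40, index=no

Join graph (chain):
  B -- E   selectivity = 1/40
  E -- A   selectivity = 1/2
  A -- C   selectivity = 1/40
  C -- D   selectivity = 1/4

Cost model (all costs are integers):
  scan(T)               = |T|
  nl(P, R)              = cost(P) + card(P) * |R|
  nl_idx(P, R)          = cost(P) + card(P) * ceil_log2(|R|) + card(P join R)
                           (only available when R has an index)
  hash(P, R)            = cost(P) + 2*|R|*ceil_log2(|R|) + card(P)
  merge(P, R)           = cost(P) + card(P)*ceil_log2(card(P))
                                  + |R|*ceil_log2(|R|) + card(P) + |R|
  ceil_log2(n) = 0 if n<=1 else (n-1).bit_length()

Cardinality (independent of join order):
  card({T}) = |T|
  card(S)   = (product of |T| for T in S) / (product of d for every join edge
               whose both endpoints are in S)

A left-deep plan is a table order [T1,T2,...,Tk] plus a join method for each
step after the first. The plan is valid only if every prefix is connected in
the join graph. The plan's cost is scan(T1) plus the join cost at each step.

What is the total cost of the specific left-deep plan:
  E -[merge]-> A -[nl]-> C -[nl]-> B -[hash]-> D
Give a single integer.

2030880

step 1: scan E: cost=50, card=50
step 2: join A via merge
    card(P join A) = 50*500/(2) = 12500
    cost = 50 + 50*6 + 500*9 + 50 + 500 = 5400
step 3: join C via nl
    card(P join C) = 12500*80/(40) = 25000
    cost = 5400 + 12500*80 = 1005400
step 4: join B via nl
    card(P join B) = 25000*40/(40) = 25000
    cost = 1005400 + 25000*40 = 2005400
step 5: join D via hash
    card(P join D) = 25000*40/(4) = 250000
    cost = 2005400 + 2*40*6 + 25000 = 2030880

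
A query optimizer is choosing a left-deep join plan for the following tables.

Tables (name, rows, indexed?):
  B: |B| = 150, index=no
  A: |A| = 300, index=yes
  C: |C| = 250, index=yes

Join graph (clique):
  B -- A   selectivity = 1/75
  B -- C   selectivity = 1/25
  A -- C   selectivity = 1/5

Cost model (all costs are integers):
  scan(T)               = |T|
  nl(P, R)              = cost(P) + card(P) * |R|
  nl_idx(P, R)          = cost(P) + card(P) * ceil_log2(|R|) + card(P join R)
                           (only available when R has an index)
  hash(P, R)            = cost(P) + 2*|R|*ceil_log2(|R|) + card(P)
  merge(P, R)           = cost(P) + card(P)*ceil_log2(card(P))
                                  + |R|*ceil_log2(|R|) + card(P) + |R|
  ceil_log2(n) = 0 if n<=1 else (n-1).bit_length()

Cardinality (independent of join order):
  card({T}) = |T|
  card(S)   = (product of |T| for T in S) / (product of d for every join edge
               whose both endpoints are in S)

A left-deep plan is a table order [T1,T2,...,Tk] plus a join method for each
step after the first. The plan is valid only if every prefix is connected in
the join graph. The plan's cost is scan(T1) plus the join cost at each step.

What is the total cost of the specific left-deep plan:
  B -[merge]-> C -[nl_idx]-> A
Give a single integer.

step 1: scan B: cost=150, card=150
step 2: join C via merge
    card(P join C) = 150*250/(25) = 1500
    cost = 150 + 150*8 + 250*8 + 150 + 250 = 3750
step 3: join A via nl_idx
    card(P join A) = 1500*300/(75*5) = 1200
    cost = 3750 + 1500*9 + 1200 = 18450

18450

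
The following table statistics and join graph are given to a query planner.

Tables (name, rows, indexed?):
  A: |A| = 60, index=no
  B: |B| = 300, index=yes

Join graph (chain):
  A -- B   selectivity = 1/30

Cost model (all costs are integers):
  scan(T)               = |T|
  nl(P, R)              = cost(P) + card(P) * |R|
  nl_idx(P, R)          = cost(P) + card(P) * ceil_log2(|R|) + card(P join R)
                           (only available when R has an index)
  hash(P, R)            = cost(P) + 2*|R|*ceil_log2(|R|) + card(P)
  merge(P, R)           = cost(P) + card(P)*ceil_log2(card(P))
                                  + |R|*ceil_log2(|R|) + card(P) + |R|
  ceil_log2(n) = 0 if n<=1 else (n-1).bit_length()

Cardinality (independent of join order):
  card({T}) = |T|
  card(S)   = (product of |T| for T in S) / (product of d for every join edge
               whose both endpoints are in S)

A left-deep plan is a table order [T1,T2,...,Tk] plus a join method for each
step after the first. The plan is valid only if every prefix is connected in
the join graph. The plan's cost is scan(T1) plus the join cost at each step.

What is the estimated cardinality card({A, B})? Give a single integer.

600

Tables in S: A(60), B(300)
Edges inside S: A-B(d=30)
numerator = 60 * 300 = 18000
denominator = 30 = 30
card(S) = 18000 / 30 = 600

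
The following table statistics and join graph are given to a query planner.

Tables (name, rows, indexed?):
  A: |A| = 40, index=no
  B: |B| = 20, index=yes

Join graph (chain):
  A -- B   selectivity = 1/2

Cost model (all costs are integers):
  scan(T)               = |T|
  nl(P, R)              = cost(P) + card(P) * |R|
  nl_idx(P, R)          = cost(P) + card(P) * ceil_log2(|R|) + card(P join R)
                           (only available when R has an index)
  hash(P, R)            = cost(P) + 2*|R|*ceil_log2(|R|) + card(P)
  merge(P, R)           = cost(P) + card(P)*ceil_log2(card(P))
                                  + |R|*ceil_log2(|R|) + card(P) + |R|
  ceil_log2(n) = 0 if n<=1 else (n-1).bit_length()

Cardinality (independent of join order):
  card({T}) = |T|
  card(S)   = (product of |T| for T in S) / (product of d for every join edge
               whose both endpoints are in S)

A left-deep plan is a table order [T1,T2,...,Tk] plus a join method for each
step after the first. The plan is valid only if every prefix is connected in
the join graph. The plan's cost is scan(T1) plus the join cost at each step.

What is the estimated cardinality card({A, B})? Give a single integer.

400

Tables in S: A(40), B(20)
Edges inside S: A-B(d=2)
numerator = 40 * 20 = 800
denominator = 2 = 2
card(S) = 800 / 2 = 400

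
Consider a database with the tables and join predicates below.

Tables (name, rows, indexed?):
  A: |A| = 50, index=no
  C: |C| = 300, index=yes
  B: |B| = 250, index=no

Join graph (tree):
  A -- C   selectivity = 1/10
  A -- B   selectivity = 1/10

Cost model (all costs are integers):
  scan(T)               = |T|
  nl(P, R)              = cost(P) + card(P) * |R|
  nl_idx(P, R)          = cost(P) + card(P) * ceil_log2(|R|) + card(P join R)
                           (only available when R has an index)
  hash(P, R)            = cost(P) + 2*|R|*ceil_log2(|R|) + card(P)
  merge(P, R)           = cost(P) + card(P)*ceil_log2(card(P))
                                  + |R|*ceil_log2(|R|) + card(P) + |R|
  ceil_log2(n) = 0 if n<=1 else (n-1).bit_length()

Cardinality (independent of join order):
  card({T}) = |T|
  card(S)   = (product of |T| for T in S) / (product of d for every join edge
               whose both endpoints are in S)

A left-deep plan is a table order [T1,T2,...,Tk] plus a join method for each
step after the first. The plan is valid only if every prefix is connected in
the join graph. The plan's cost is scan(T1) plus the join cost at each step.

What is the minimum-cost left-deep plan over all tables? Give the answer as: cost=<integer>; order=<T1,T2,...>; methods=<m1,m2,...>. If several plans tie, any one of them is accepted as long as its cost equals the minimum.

cost=6700; order=C,A,B; methods=hash,hash

Selinger DP (subsets sized 1..n):
  {A}: scan cost=50, card=50
  {C}: scan cost=300, card=300
  {B}: scan cost=250, card=250
  {AC}: card=1500; try (A,hash)→1200, (C,nl_idx)→2000, (C,merge)→3400, (A,merge)→3650, (C,hash)→5500, (C,nl)→15050 …(+1); best=1200 via (A,hash)
  {AB}: card=1250; try (A,hash)→1100, (B,merge)→2650, (A,merge)→2850, (B,hash)→4100, (B,nl)→12550, (A,nl)→12750; best=1100 via (A,hash)
  {ABC}: card=37500; try (B,hash)→6700, (C,hash)→7750, (C,merge)→19100, (B,merge)→21450, (C,nl_idx)→49850, (C,nl)→376100 …(+1); best=6700 via (B,hash)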